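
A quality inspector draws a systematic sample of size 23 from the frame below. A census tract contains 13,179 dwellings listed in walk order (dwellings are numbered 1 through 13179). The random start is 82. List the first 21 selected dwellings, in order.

k = N/n = 13179/23 = 573
dwelling 1: 82
dwelling 2: 82 + 573 = 655
dwelling 3: 655 + 573 = 1228
dwelling 4: 1228 + 573 = 1801
dwelling 5: 1801 + 573 = 2374
dwelling 6: 2374 + 573 = 2947
dwelling 7: 2947 + 573 = 3520
dwelling 8: 3520 + 573 = 4093
dwelling 9: 4093 + 573 = 4666
dwelling 10: 4666 + 573 = 5239
dwelling 11: 5239 + 573 = 5812
dwelling 12: 5812 + 573 = 6385
dwelling 13: 6385 + 573 = 6958
dwelling 14: 6958 + 573 = 7531
dwelling 15: 7531 + 573 = 8104
dwelling 16: 8104 + 573 = 8677
dwelling 17: 8677 + 573 = 9250
dwelling 18: 9250 + 573 = 9823
dwelling 19: 9823 + 573 = 10396
dwelling 20: 10396 + 573 = 10969
dwelling 21: 10969 + 573 = 11542

82, 655, 1228, 1801, 2374, 2947, 3520, 4093, 4666, 5239, 5812, 6385, 6958, 7531, 8104, 8677, 9250, 9823, 10396, 10969, 11542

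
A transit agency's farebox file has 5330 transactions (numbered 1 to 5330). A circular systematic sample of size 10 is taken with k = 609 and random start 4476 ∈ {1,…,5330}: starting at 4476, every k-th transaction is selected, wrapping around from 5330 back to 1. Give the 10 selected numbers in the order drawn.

Selection 1: 4476
Selection 2: 4476 + 609 = 5085
Selection 3: 5085 + 609 = 5694 → 5694 − 5330 = 364
Selection 4: 364 + 609 = 973
Selection 5: 973 + 609 = 1582
Selection 6: 1582 + 609 = 2191
Selection 7: 2191 + 609 = 2800
Selection 8: 2800 + 609 = 3409
Selection 9: 3409 + 609 = 4018
Selection 10: 4018 + 609 = 4627

4476, 5085, 364, 973, 1582, 2191, 2800, 3409, 4018, 4627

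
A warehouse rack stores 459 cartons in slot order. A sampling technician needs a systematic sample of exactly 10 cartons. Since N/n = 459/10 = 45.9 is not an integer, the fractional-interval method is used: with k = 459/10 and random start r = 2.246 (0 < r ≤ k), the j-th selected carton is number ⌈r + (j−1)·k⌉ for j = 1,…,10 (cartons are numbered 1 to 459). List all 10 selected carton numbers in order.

j=1: r + 0k = 2.246 → ⌈·⌉ = 3
j=2: r + 1k = 48.146 → ⌈·⌉ = 49
j=3: r + 2k = 94.046 → ⌈·⌉ = 95
j=4: r + 3k = 139.946 → ⌈·⌉ = 140
j=5: r + 4k = 185.846 → ⌈·⌉ = 186
j=6: r + 5k = 231.746 → ⌈·⌉ = 232
j=7: r + 6k = 277.646 → ⌈·⌉ = 278
j=8: r + 7k = 323.546 → ⌈·⌉ = 324
j=9: r + 8k = 369.446 → ⌈·⌉ = 370
j=10: r + 9k = 415.346 → ⌈·⌉ = 416

3, 49, 95, 140, 186, 232, 278, 324, 370, 416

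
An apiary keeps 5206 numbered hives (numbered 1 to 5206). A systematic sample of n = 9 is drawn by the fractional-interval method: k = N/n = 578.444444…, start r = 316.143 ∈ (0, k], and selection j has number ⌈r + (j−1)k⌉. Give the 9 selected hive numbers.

317, 895, 1474, 2052, 2630, 3209, 3787, 4366, 4944

j=1: r + 0k = 316.143 → ⌈·⌉ = 317
j=2: r + 1k = 894.587444… → ⌈·⌉ = 895
j=3: r + 2k = 1473.031888… → ⌈·⌉ = 1474
j=4: r + 3k = 2051.476333… → ⌈·⌉ = 2052
j=5: r + 4k = 2629.920777… → ⌈·⌉ = 2630
j=6: r + 5k = 3208.365222… → ⌈·⌉ = 3209
j=7: r + 6k = 3786.809666… → ⌈·⌉ = 3787
j=8: r + 7k = 4365.254111… → ⌈·⌉ = 4366
j=9: r + 8k = 4943.698555… → ⌈·⌉ = 4944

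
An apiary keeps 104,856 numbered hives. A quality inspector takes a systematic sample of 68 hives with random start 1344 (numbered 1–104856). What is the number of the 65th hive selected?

100032

k = 104856/68 = 1542
65th selection = r + (65−1)·k = 1344 + 64×1542 = 1344 + 98688 = 100032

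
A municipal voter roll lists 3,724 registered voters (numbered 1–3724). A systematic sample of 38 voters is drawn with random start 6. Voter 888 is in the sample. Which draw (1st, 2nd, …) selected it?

10

k = 3724/38 = 98
position = (888 − 6)/98 + 1 = 882/98 + 1 = 9 + 1 = 10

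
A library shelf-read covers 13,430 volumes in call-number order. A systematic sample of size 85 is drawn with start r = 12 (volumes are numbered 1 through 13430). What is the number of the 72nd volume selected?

k = 13430/85 = 158
72nd selection = r + (72−1)·k = 12 + 71×158 = 12 + 11218 = 11230

11230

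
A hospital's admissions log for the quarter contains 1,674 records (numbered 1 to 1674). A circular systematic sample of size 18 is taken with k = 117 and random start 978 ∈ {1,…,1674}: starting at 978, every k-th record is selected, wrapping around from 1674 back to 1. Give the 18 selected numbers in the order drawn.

Selection 1: 978
Selection 2: 978 + 117 = 1095
Selection 3: 1095 + 117 = 1212
Selection 4: 1212 + 117 = 1329
Selection 5: 1329 + 117 = 1446
Selection 6: 1446 + 117 = 1563
Selection 7: 1563 + 117 = 1680 → 1680 − 1674 = 6
Selection 8: 6 + 117 = 123
Selection 9: 123 + 117 = 240
Selection 10: 240 + 117 = 357
Selection 11: 357 + 117 = 474
Selection 12: 474 + 117 = 591
Selection 13: 591 + 117 = 708
Selection 14: 708 + 117 = 825
Selection 15: 825 + 117 = 942
Selection 16: 942 + 117 = 1059
Selection 17: 1059 + 117 = 1176
Selection 18: 1176 + 117 = 1293

978, 1095, 1212, 1329, 1446, 1563, 6, 123, 240, 357, 474, 591, 708, 825, 942, 1059, 1176, 1293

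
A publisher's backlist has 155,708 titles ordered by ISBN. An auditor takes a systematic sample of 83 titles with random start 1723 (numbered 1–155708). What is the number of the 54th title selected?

k = 155708/83 = 1876
54th selection = r + (54−1)·k = 1723 + 53×1876 = 1723 + 99428 = 101151

101151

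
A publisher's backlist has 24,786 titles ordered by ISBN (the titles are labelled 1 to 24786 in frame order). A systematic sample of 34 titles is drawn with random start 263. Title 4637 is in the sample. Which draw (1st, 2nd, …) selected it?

7

k = 24786/34 = 729
position = (4637 − 263)/729 + 1 = 4374/729 + 1 = 6 + 1 = 7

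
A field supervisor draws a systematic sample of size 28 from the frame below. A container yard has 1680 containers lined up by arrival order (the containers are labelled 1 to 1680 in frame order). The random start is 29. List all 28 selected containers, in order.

k = N/n = 1680/28 = 60
container 1: 29
container 2: 29 + 60 = 89
container 3: 89 + 60 = 149
container 4: 149 + 60 = 209
container 5: 209 + 60 = 269
container 6: 269 + 60 = 329
container 7: 329 + 60 = 389
container 8: 389 + 60 = 449
container 9: 449 + 60 = 509
container 10: 509 + 60 = 569
container 11: 569 + 60 = 629
container 12: 629 + 60 = 689
container 13: 689 + 60 = 749
container 14: 749 + 60 = 809
container 15: 809 + 60 = 869
container 16: 869 + 60 = 929
container 17: 929 + 60 = 989
container 18: 989 + 60 = 1049
container 19: 1049 + 60 = 1109
container 20: 1109 + 60 = 1169
container 21: 1169 + 60 = 1229
container 22: 1229 + 60 = 1289
container 23: 1289 + 60 = 1349
container 24: 1349 + 60 = 1409
container 25: 1409 + 60 = 1469
container 26: 1469 + 60 = 1529
container 27: 1529 + 60 = 1589
container 28: 1589 + 60 = 1649

29, 89, 149, 209, 269, 329, 389, 449, 509, 569, 629, 689, 749, 809, 869, 929, 989, 1049, 1109, 1169, 1229, 1289, 1349, 1409, 1469, 1529, 1589, 1649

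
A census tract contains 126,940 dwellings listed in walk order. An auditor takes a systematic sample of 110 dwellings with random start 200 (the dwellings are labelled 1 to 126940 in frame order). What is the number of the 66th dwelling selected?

75210

k = 126940/110 = 1154
66th selection = r + (66−1)·k = 200 + 65×1154 = 200 + 75010 = 75210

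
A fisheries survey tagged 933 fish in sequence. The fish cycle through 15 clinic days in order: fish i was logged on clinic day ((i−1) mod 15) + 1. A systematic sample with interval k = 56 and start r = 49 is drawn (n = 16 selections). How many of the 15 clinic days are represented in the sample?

Consecutive selections differ by k = 56, so their clinic day numbers differ by 56 mod 15 = 11.
gcd(56, 15) = 1, so the sample visits 15/1 = 15 distinct residues mod 15.
Start 49 is clinic day 4; the clinic days hit are 1, 2, 3, 4, 5, 6, 7, 8, 9, 10, 11, 12, 13, 14, 15.

15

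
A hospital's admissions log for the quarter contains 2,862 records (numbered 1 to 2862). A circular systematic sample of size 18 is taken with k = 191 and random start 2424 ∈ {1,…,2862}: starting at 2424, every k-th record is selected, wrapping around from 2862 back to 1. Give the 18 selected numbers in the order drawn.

2424, 2615, 2806, 135, 326, 517, 708, 899, 1090, 1281, 1472, 1663, 1854, 2045, 2236, 2427, 2618, 2809

Selection 1: 2424
Selection 2: 2424 + 191 = 2615
Selection 3: 2615 + 191 = 2806
Selection 4: 2806 + 191 = 2997 → 2997 − 2862 = 135
Selection 5: 135 + 191 = 326
Selection 6: 326 + 191 = 517
Selection 7: 517 + 191 = 708
Selection 8: 708 + 191 = 899
Selection 9: 899 + 191 = 1090
Selection 10: 1090 + 191 = 1281
Selection 11: 1281 + 191 = 1472
Selection 12: 1472 + 191 = 1663
Selection 13: 1663 + 191 = 1854
Selection 14: 1854 + 191 = 2045
Selection 15: 2045 + 191 = 2236
Selection 16: 2236 + 191 = 2427
Selection 17: 2427 + 191 = 2618
Selection 18: 2618 + 191 = 2809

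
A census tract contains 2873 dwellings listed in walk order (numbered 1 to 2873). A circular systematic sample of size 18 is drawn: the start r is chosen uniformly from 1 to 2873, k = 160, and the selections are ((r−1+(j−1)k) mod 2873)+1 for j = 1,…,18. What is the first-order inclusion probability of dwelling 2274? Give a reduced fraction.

For each position j, as r ranges over 1…2873 the j-th selection hits every dwelling exactly once, so dwelling 2274 is selected for exactly 18 of the 2873 starts.
Inclusion probability = 18/2873.

18/2873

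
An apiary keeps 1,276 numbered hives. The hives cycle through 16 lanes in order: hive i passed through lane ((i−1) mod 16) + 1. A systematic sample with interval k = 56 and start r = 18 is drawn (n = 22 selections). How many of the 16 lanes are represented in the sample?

Consecutive selections differ by k = 56, so their lane numbers differ by 56 mod 16 = 8.
gcd(56, 16) = 8, so the sample visits 16/8 = 2 distinct residues mod 16.
Start 18 is lane 2; the lanes hit are 2, 10.

2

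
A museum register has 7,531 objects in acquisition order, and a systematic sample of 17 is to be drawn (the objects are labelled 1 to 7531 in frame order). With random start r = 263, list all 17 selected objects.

k = N/n = 7531/17 = 443
object 1: 263
object 2: 263 + 443 = 706
object 3: 706 + 443 = 1149
object 4: 1149 + 443 = 1592
object 5: 1592 + 443 = 2035
object 6: 2035 + 443 = 2478
object 7: 2478 + 443 = 2921
object 8: 2921 + 443 = 3364
object 9: 3364 + 443 = 3807
object 10: 3807 + 443 = 4250
object 11: 4250 + 443 = 4693
object 12: 4693 + 443 = 5136
object 13: 5136 + 443 = 5579
object 14: 5579 + 443 = 6022
object 15: 6022 + 443 = 6465
object 16: 6465 + 443 = 6908
object 17: 6908 + 443 = 7351

263, 706, 1149, 1592, 2035, 2478, 2921, 3364, 3807, 4250, 4693, 5136, 5579, 6022, 6465, 6908, 7351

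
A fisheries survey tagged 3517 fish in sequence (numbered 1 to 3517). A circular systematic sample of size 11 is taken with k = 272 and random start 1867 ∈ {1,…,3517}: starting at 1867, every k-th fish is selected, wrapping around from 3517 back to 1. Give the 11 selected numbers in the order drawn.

1867, 2139, 2411, 2683, 2955, 3227, 3499, 254, 526, 798, 1070

Selection 1: 1867
Selection 2: 1867 + 272 = 2139
Selection 3: 2139 + 272 = 2411
Selection 4: 2411 + 272 = 2683
Selection 5: 2683 + 272 = 2955
Selection 6: 2955 + 272 = 3227
Selection 7: 3227 + 272 = 3499
Selection 8: 3499 + 272 = 3771 → 3771 − 3517 = 254
Selection 9: 254 + 272 = 526
Selection 10: 526 + 272 = 798
Selection 11: 798 + 272 = 1070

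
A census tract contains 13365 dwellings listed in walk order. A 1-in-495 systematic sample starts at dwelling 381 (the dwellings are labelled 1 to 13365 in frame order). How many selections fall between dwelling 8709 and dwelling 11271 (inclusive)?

6

k = 495
First selection ≥ 8709: 381 + ⌈(8709−381)/495⌉·495 = 381 + 17×495 = 8796
Last selection ≤ 11271: 381 + ⌊(11271−381)/495⌋·495 = 381 + 22×495 = 11271
Count = 22 − 17 + 1 = 6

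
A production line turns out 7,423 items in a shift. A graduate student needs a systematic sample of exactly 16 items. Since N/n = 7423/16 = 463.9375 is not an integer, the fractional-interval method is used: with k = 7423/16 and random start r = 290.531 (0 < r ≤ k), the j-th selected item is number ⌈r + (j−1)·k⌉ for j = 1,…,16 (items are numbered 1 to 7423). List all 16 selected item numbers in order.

291, 755, 1219, 1683, 2147, 2611, 3075, 3539, 4003, 4466, 4930, 5394, 5858, 6322, 6786, 7250

j=1: r + 0k = 290.531 → ⌈·⌉ = 291
j=2: r + 1k = 754.4685 → ⌈·⌉ = 755
j=3: r + 2k = 1218.406 → ⌈·⌉ = 1219
j=4: r + 3k = 1682.3435 → ⌈·⌉ = 1683
j=5: r + 4k = 2146.281 → ⌈·⌉ = 2147
j=6: r + 5k = 2610.2185 → ⌈·⌉ = 2611
j=7: r + 6k = 3074.156 → ⌈·⌉ = 3075
j=8: r + 7k = 3538.0935 → ⌈·⌉ = 3539
j=9: r + 8k = 4002.031 → ⌈·⌉ = 4003
j=10: r + 9k = 4465.9685 → ⌈·⌉ = 4466
j=11: r + 10k = 4929.906 → ⌈·⌉ = 4930
j=12: r + 11k = 5393.8435 → ⌈·⌉ = 5394
j=13: r + 12k = 5857.781 → ⌈·⌉ = 5858
j=14: r + 13k = 6321.7185 → ⌈·⌉ = 6322
j=15: r + 14k = 6785.656 → ⌈·⌉ = 6786
j=16: r + 15k = 7249.5935 → ⌈·⌉ = 7250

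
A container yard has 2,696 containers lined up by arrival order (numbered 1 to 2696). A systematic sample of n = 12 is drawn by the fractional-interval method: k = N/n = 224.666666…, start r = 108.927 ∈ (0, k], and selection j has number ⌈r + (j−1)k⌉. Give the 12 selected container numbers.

j=1: r + 0k = 108.927 → ⌈·⌉ = 109
j=2: r + 1k = 333.593666… → ⌈·⌉ = 334
j=3: r + 2k = 558.260333… → ⌈·⌉ = 559
j=4: r + 3k = 782.927 → ⌈·⌉ = 783
j=5: r + 4k = 1007.593666… → ⌈·⌉ = 1008
j=6: r + 5k = 1232.260333… → ⌈·⌉ = 1233
j=7: r + 6k = 1456.927 → ⌈·⌉ = 1457
j=8: r + 7k = 1681.593666… → ⌈·⌉ = 1682
j=9: r + 8k = 1906.260333… → ⌈·⌉ = 1907
j=10: r + 9k = 2130.927 → ⌈·⌉ = 2131
j=11: r + 10k = 2355.593666… → ⌈·⌉ = 2356
j=12: r + 11k = 2580.260333… → ⌈·⌉ = 2581

109, 334, 559, 783, 1008, 1233, 1457, 1682, 1907, 2131, 2356, 2581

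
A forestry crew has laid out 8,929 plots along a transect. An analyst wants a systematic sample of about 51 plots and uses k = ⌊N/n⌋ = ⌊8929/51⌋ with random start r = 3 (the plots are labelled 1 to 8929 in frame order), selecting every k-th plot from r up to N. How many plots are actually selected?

52

k = ⌊8929/51⌋ = 175
Achieved size = ⌊(8929 − 3)/175⌋ + 1 = ⌊8926/175⌋ + 1 = 51 + 1 = 52
(last selection: 3 + 51×175 = 8928 ≤ 8929; next would be 9103 > 8929)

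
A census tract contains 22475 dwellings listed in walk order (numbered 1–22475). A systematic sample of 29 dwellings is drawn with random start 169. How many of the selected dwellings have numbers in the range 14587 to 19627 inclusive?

7

k = 22475/29 = 775
First selection ≥ 14587: 169 + ⌈(14587−169)/775⌉·775 = 169 + 19×775 = 14894
Last selection ≤ 19627: 169 + ⌊(19627−169)/775⌋·775 = 169 + 25×775 = 19544
Count = 25 − 19 + 1 = 7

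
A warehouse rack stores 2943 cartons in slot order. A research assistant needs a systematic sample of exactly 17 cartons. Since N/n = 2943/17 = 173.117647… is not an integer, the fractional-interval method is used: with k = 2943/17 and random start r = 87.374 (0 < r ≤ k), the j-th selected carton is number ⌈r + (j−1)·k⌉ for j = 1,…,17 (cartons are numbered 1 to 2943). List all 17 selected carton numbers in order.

j=1: r + 0k = 87.374 → ⌈·⌉ = 88
j=2: r + 1k = 260.491647… → ⌈·⌉ = 261
j=3: r + 2k = 433.609294… → ⌈·⌉ = 434
j=4: r + 3k = 606.726941… → ⌈·⌉ = 607
j=5: r + 4k = 779.844588… → ⌈·⌉ = 780
j=6: r + 5k = 952.962235… → ⌈·⌉ = 953
j=7: r + 6k = 1126.079882… → ⌈·⌉ = 1127
j=8: r + 7k = 1299.197529… → ⌈·⌉ = 1300
j=9: r + 8k = 1472.315176… → ⌈·⌉ = 1473
j=10: r + 9k = 1645.432823… → ⌈·⌉ = 1646
j=11: r + 10k = 1818.550470… → ⌈·⌉ = 1819
j=12: r + 11k = 1991.668117… → ⌈·⌉ = 1992
j=13: r + 12k = 2164.785764… → ⌈·⌉ = 2165
j=14: r + 13k = 2337.903411… → ⌈·⌉ = 2338
j=15: r + 14k = 2511.021058… → ⌈·⌉ = 2512
j=16: r + 15k = 2684.138705… → ⌈·⌉ = 2685
j=17: r + 16k = 2857.256352… → ⌈·⌉ = 2858

88, 261, 434, 607, 780, 953, 1127, 1300, 1473, 1646, 1819, 1992, 2165, 2338, 2512, 2685, 2858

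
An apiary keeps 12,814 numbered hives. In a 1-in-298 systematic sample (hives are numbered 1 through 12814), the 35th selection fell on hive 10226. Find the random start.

k = 298
r = 10226 − (35−1)×298 = 10226 − 10132 = 94

94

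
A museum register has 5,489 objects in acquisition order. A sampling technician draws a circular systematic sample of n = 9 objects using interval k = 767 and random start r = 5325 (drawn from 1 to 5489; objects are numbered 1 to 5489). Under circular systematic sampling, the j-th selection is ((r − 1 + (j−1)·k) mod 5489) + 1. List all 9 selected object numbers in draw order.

5325, 603, 1370, 2137, 2904, 3671, 4438, 5205, 483

Selection 1: 5325
Selection 2: 5325 + 767 = 6092 → 6092 − 5489 = 603
Selection 3: 603 + 767 = 1370
Selection 4: 1370 + 767 = 2137
Selection 5: 2137 + 767 = 2904
Selection 6: 2904 + 767 = 3671
Selection 7: 3671 + 767 = 4438
Selection 8: 4438 + 767 = 5205
Selection 9: 5205 + 767 = 5972 → 5972 − 5489 = 483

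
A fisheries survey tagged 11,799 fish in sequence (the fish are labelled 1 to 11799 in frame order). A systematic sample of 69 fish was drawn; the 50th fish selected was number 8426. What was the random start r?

47

k = 11799/69 = 171
r = 8426 − (50−1)×171 = 8426 − 8379 = 47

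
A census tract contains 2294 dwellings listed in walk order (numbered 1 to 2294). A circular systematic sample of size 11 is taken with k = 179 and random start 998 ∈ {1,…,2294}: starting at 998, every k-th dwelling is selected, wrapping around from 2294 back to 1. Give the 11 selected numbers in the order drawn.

Selection 1: 998
Selection 2: 998 + 179 = 1177
Selection 3: 1177 + 179 = 1356
Selection 4: 1356 + 179 = 1535
Selection 5: 1535 + 179 = 1714
Selection 6: 1714 + 179 = 1893
Selection 7: 1893 + 179 = 2072
Selection 8: 2072 + 179 = 2251
Selection 9: 2251 + 179 = 2430 → 2430 − 2294 = 136
Selection 10: 136 + 179 = 315
Selection 11: 315 + 179 = 494

998, 1177, 1356, 1535, 1714, 1893, 2072, 2251, 136, 315, 494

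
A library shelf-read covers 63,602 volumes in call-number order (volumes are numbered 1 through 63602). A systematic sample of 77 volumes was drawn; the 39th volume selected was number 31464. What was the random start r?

k = 63602/77 = 826
r = 31464 − (39−1)×826 = 31464 − 31388 = 76

76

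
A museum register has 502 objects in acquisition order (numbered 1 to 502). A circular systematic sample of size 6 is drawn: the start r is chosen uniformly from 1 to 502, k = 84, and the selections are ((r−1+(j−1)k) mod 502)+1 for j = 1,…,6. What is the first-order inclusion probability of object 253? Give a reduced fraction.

3/251

For each position j, as r ranges over 1…502 the j-th selection hits every object exactly once, so object 253 is selected for exactly 6 of the 502 starts.
Inclusion probability = 6/502 = 3/251.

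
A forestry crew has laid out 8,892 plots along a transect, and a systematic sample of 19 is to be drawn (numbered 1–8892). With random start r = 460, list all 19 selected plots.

460, 928, 1396, 1864, 2332, 2800, 3268, 3736, 4204, 4672, 5140, 5608, 6076, 6544, 7012, 7480, 7948, 8416, 8884

k = N/n = 8892/19 = 468
plot 1: 460
plot 2: 460 + 468 = 928
plot 3: 928 + 468 = 1396
plot 4: 1396 + 468 = 1864
plot 5: 1864 + 468 = 2332
plot 6: 2332 + 468 = 2800
plot 7: 2800 + 468 = 3268
plot 8: 3268 + 468 = 3736
plot 9: 3736 + 468 = 4204
plot 10: 4204 + 468 = 4672
plot 11: 4672 + 468 = 5140
plot 12: 5140 + 468 = 5608
plot 13: 5608 + 468 = 6076
plot 14: 6076 + 468 = 6544
plot 15: 6544 + 468 = 7012
plot 16: 7012 + 468 = 7480
plot 17: 7480 + 468 = 7948
plot 18: 7948 + 468 = 8416
plot 19: 8416 + 468 = 8884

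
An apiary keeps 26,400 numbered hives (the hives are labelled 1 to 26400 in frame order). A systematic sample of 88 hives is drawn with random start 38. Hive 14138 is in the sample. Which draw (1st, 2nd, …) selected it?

k = 26400/88 = 300
position = (14138 − 38)/300 + 1 = 14100/300 + 1 = 47 + 1 = 48

48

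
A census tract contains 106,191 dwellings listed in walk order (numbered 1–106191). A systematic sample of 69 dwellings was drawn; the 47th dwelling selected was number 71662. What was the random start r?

868

k = 106191/69 = 1539
r = 71662 − (47−1)×1539 = 71662 − 70794 = 868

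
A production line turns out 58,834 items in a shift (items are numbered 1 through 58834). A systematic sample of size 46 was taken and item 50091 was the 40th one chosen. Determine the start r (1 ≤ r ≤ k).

210

k = 58834/46 = 1279
r = 50091 − (40−1)×1279 = 50091 − 49881 = 210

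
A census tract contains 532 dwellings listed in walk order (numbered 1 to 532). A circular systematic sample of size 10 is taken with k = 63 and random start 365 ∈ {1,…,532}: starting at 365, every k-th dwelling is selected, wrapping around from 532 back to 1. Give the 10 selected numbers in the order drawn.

Selection 1: 365
Selection 2: 365 + 63 = 428
Selection 3: 428 + 63 = 491
Selection 4: 491 + 63 = 554 → 554 − 532 = 22
Selection 5: 22 + 63 = 85
Selection 6: 85 + 63 = 148
Selection 7: 148 + 63 = 211
Selection 8: 211 + 63 = 274
Selection 9: 274 + 63 = 337
Selection 10: 337 + 63 = 400

365, 428, 491, 22, 85, 148, 211, 274, 337, 400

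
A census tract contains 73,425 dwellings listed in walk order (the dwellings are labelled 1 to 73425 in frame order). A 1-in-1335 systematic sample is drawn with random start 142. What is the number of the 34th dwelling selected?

k = 1335
34th selection = r + (34−1)·k = 142 + 33×1335 = 142 + 44055 = 44197

44197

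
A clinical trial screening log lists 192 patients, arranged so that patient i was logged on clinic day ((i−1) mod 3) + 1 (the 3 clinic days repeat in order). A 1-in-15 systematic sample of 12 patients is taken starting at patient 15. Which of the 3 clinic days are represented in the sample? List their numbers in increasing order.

Consecutive selections differ by k = 15, so their clinic day numbers differ by 15 mod 3 = 0.
gcd(15, 3) = 3, so the sample visits 3/3 = 1 distinct residues mod 3.
Start 15 is clinic day 3; the clinic days hit are 3.

3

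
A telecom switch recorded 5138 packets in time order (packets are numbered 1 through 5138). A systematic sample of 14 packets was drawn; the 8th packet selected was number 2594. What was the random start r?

k = 5138/14 = 367
r = 2594 − (8−1)×367 = 2594 − 2569 = 25

25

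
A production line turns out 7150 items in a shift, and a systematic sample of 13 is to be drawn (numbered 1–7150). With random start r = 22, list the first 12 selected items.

k = N/n = 7150/13 = 550
item 1: 22
item 2: 22 + 550 = 572
item 3: 572 + 550 = 1122
item 4: 1122 + 550 = 1672
item 5: 1672 + 550 = 2222
item 6: 2222 + 550 = 2772
item 7: 2772 + 550 = 3322
item 8: 3322 + 550 = 3872
item 9: 3872 + 550 = 4422
item 10: 4422 + 550 = 4972
item 11: 4972 + 550 = 5522
item 12: 5522 + 550 = 6072

22, 572, 1122, 1672, 2222, 2772, 3322, 3872, 4422, 4972, 5522, 6072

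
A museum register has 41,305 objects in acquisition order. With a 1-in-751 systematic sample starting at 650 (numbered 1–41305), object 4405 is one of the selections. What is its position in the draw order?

6

k = 751
position = (4405 − 650)/751 + 1 = 3755/751 + 1 = 5 + 1 = 6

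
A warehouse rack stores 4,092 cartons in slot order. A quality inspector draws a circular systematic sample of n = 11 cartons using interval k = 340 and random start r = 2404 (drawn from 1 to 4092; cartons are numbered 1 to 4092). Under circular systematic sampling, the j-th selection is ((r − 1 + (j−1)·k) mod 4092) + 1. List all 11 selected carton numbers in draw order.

2404, 2744, 3084, 3424, 3764, 12, 352, 692, 1032, 1372, 1712

Selection 1: 2404
Selection 2: 2404 + 340 = 2744
Selection 3: 2744 + 340 = 3084
Selection 4: 3084 + 340 = 3424
Selection 5: 3424 + 340 = 3764
Selection 6: 3764 + 340 = 4104 → 4104 − 4092 = 12
Selection 7: 12 + 340 = 352
Selection 8: 352 + 340 = 692
Selection 9: 692 + 340 = 1032
Selection 10: 1032 + 340 = 1372
Selection 11: 1372 + 340 = 1712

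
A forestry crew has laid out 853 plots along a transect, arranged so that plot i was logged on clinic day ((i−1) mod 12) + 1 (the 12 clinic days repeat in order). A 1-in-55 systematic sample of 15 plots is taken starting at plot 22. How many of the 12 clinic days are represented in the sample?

12

Consecutive selections differ by k = 55, so their clinic day numbers differ by 55 mod 12 = 7.
gcd(55, 12) = 1, so the sample visits 12/1 = 12 distinct residues mod 12.
Start 22 is clinic day 10; the clinic days hit are 1, 2, 3, 4, 5, 6, 7, 8, 9, 10, 11, 12.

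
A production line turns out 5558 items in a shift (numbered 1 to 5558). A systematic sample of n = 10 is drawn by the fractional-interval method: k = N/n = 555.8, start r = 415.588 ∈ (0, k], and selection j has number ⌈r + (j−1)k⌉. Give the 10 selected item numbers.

416, 972, 1528, 2083, 2639, 3195, 3751, 4307, 4862, 5418

j=1: r + 0k = 415.588 → ⌈·⌉ = 416
j=2: r + 1k = 971.388 → ⌈·⌉ = 972
j=3: r + 2k = 1527.188 → ⌈·⌉ = 1528
j=4: r + 3k = 2082.988 → ⌈·⌉ = 2083
j=5: r + 4k = 2638.788 → ⌈·⌉ = 2639
j=6: r + 5k = 3194.588 → ⌈·⌉ = 3195
j=7: r + 6k = 3750.388 → ⌈·⌉ = 3751
j=8: r + 7k = 4306.188 → ⌈·⌉ = 4307
j=9: r + 8k = 4861.988 → ⌈·⌉ = 4862
j=10: r + 9k = 5417.788 → ⌈·⌉ = 5418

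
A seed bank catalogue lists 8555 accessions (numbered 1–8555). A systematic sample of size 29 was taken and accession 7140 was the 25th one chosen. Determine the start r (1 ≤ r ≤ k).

60

k = 8555/29 = 295
r = 7140 − (25−1)×295 = 7140 − 7080 = 60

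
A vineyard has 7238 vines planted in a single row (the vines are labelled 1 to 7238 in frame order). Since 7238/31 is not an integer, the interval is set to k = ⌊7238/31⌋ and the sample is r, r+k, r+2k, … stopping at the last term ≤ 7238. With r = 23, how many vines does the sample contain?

k = ⌊7238/31⌋ = 233
Achieved size = ⌊(7238 − 23)/233⌋ + 1 = ⌊7215/233⌋ + 1 = 30 + 1 = 31
(last selection: 23 + 30×233 = 7013 ≤ 7238; next would be 7246 > 7238)

31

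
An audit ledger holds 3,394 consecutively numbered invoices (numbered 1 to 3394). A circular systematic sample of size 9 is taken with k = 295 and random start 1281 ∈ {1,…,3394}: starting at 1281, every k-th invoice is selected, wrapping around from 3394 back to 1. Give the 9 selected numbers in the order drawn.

Selection 1: 1281
Selection 2: 1281 + 295 = 1576
Selection 3: 1576 + 295 = 1871
Selection 4: 1871 + 295 = 2166
Selection 5: 2166 + 295 = 2461
Selection 6: 2461 + 295 = 2756
Selection 7: 2756 + 295 = 3051
Selection 8: 3051 + 295 = 3346
Selection 9: 3346 + 295 = 3641 → 3641 − 3394 = 247

1281, 1576, 1871, 2166, 2461, 2756, 3051, 3346, 247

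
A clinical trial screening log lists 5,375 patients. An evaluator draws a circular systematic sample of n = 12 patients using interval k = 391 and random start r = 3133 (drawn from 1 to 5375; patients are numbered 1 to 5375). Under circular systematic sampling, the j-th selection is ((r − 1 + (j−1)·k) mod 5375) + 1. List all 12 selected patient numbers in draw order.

3133, 3524, 3915, 4306, 4697, 5088, 104, 495, 886, 1277, 1668, 2059

Selection 1: 3133
Selection 2: 3133 + 391 = 3524
Selection 3: 3524 + 391 = 3915
Selection 4: 3915 + 391 = 4306
Selection 5: 4306 + 391 = 4697
Selection 6: 4697 + 391 = 5088
Selection 7: 5088 + 391 = 5479 → 5479 − 5375 = 104
Selection 8: 104 + 391 = 495
Selection 9: 495 + 391 = 886
Selection 10: 886 + 391 = 1277
Selection 11: 1277 + 391 = 1668
Selection 12: 1668 + 391 = 2059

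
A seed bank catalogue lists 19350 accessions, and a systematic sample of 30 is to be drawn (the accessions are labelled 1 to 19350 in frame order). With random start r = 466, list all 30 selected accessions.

466, 1111, 1756, 2401, 3046, 3691, 4336, 4981, 5626, 6271, 6916, 7561, 8206, 8851, 9496, 10141, 10786, 11431, 12076, 12721, 13366, 14011, 14656, 15301, 15946, 16591, 17236, 17881, 18526, 19171

k = N/n = 19350/30 = 645
accession 1: 466
accession 2: 466 + 645 = 1111
accession 3: 1111 + 645 = 1756
accession 4: 1756 + 645 = 2401
accession 5: 2401 + 645 = 3046
accession 6: 3046 + 645 = 3691
accession 7: 3691 + 645 = 4336
accession 8: 4336 + 645 = 4981
accession 9: 4981 + 645 = 5626
accession 10: 5626 + 645 = 6271
accession 11: 6271 + 645 = 6916
accession 12: 6916 + 645 = 7561
accession 13: 7561 + 645 = 8206
accession 14: 8206 + 645 = 8851
accession 15: 8851 + 645 = 9496
accession 16: 9496 + 645 = 10141
accession 17: 10141 + 645 = 10786
accession 18: 10786 + 645 = 11431
accession 19: 11431 + 645 = 12076
accession 20: 12076 + 645 = 12721
accession 21: 12721 + 645 = 13366
accession 22: 13366 + 645 = 14011
accession 23: 14011 + 645 = 14656
accession 24: 14656 + 645 = 15301
accession 25: 15301 + 645 = 15946
accession 26: 15946 + 645 = 16591
accession 27: 16591 + 645 = 17236
accession 28: 17236 + 645 = 17881
accession 29: 17881 + 645 = 18526
accession 30: 18526 + 645 = 19171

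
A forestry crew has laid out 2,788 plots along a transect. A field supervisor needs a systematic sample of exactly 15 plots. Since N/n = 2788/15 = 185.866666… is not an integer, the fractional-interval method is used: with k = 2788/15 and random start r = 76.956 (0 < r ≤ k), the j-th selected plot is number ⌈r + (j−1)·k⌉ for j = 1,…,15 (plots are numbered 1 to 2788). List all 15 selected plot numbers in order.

77, 263, 449, 635, 821, 1007, 1193, 1379, 1564, 1750, 1936, 2122, 2308, 2494, 2680

j=1: r + 0k = 76.956 → ⌈·⌉ = 77
j=2: r + 1k = 262.822666… → ⌈·⌉ = 263
j=3: r + 2k = 448.689333… → ⌈·⌉ = 449
j=4: r + 3k = 634.556 → ⌈·⌉ = 635
j=5: r + 4k = 820.422666… → ⌈·⌉ = 821
j=6: r + 5k = 1006.289333… → ⌈·⌉ = 1007
j=7: r + 6k = 1192.156 → ⌈·⌉ = 1193
j=8: r + 7k = 1378.022666… → ⌈·⌉ = 1379
j=9: r + 8k = 1563.889333… → ⌈·⌉ = 1564
j=10: r + 9k = 1749.756 → ⌈·⌉ = 1750
j=11: r + 10k = 1935.622666… → ⌈·⌉ = 1936
j=12: r + 11k = 2121.489333… → ⌈·⌉ = 2122
j=13: r + 12k = 2307.356 → ⌈·⌉ = 2308
j=14: r + 13k = 2493.222666… → ⌈·⌉ = 2494
j=15: r + 14k = 2679.089333… → ⌈·⌉ = 2680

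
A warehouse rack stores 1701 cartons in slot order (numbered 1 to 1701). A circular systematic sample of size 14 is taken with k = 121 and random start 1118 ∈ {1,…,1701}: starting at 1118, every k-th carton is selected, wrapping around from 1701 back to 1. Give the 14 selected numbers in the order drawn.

Selection 1: 1118
Selection 2: 1118 + 121 = 1239
Selection 3: 1239 + 121 = 1360
Selection 4: 1360 + 121 = 1481
Selection 5: 1481 + 121 = 1602
Selection 6: 1602 + 121 = 1723 → 1723 − 1701 = 22
Selection 7: 22 + 121 = 143
Selection 8: 143 + 121 = 264
Selection 9: 264 + 121 = 385
Selection 10: 385 + 121 = 506
Selection 11: 506 + 121 = 627
Selection 12: 627 + 121 = 748
Selection 13: 748 + 121 = 869
Selection 14: 869 + 121 = 990

1118, 1239, 1360, 1481, 1602, 22, 143, 264, 385, 506, 627, 748, 869, 990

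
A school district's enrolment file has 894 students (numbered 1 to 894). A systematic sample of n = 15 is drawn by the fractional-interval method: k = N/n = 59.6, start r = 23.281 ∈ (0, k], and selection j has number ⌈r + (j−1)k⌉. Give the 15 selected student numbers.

j=1: r + 0k = 23.281 → ⌈·⌉ = 24
j=2: r + 1k = 82.881 → ⌈·⌉ = 83
j=3: r + 2k = 142.481 → ⌈·⌉ = 143
j=4: r + 3k = 202.081 → ⌈·⌉ = 203
j=5: r + 4k = 261.681 → ⌈·⌉ = 262
j=6: r + 5k = 321.281 → ⌈·⌉ = 322
j=7: r + 6k = 380.881 → ⌈·⌉ = 381
j=8: r + 7k = 440.481 → ⌈·⌉ = 441
j=9: r + 8k = 500.081 → ⌈·⌉ = 501
j=10: r + 9k = 559.681 → ⌈·⌉ = 560
j=11: r + 10k = 619.281 → ⌈·⌉ = 620
j=12: r + 11k = 678.881 → ⌈·⌉ = 679
j=13: r + 12k = 738.481 → ⌈·⌉ = 739
j=14: r + 13k = 798.081 → ⌈·⌉ = 799
j=15: r + 14k = 857.681 → ⌈·⌉ = 858

24, 83, 143, 203, 262, 322, 381, 441, 501, 560, 620, 679, 739, 799, 858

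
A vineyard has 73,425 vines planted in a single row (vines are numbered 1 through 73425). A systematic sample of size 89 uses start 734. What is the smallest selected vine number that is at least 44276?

44459

k = 73425/89 = 825
Steps past start: ⌈(44276 − 734)/825⌉ = ⌈43542/825⌉ = 53
Selected vine: 734 + 53×825 = 44459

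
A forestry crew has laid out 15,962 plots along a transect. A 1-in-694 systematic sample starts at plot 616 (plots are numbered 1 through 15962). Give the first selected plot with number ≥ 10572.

k = 694
Steps past start: ⌈(10572 − 616)/694⌉ = ⌈9956/694⌉ = 15
Selected plot: 616 + 15×694 = 11026

11026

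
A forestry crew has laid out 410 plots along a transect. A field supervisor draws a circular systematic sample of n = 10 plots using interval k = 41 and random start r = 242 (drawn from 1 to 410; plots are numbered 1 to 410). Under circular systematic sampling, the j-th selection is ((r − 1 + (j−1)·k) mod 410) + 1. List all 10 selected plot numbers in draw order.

242, 283, 324, 365, 406, 37, 78, 119, 160, 201

Selection 1: 242
Selection 2: 242 + 41 = 283
Selection 3: 283 + 41 = 324
Selection 4: 324 + 41 = 365
Selection 5: 365 + 41 = 406
Selection 6: 406 + 41 = 447 → 447 − 410 = 37
Selection 7: 37 + 41 = 78
Selection 8: 78 + 41 = 119
Selection 9: 119 + 41 = 160
Selection 10: 160 + 41 = 201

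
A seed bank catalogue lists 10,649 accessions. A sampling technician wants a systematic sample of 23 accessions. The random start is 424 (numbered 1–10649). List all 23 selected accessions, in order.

k = N/n = 10649/23 = 463
accession 1: 424
accession 2: 424 + 463 = 887
accession 3: 887 + 463 = 1350
accession 4: 1350 + 463 = 1813
accession 5: 1813 + 463 = 2276
accession 6: 2276 + 463 = 2739
accession 7: 2739 + 463 = 3202
accession 8: 3202 + 463 = 3665
accession 9: 3665 + 463 = 4128
accession 10: 4128 + 463 = 4591
accession 11: 4591 + 463 = 5054
accession 12: 5054 + 463 = 5517
accession 13: 5517 + 463 = 5980
accession 14: 5980 + 463 = 6443
accession 15: 6443 + 463 = 6906
accession 16: 6906 + 463 = 7369
accession 17: 7369 + 463 = 7832
accession 18: 7832 + 463 = 8295
accession 19: 8295 + 463 = 8758
accession 20: 8758 + 463 = 9221
accession 21: 9221 + 463 = 9684
accession 22: 9684 + 463 = 10147
accession 23: 10147 + 463 = 10610

424, 887, 1350, 1813, 2276, 2739, 3202, 3665, 4128, 4591, 5054, 5517, 5980, 6443, 6906, 7369, 7832, 8295, 8758, 9221, 9684, 10147, 10610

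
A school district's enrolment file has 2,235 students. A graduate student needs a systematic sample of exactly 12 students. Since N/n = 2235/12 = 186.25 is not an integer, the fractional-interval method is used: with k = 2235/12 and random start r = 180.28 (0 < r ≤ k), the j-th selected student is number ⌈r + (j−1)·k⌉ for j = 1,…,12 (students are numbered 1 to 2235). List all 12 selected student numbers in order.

181, 367, 553, 740, 926, 1112, 1298, 1485, 1671, 1857, 2043, 2230

j=1: r + 0k = 180.28 → ⌈·⌉ = 181
j=2: r + 1k = 366.53 → ⌈·⌉ = 367
j=3: r + 2k = 552.78 → ⌈·⌉ = 553
j=4: r + 3k = 739.03 → ⌈·⌉ = 740
j=5: r + 4k = 925.28 → ⌈·⌉ = 926
j=6: r + 5k = 1111.53 → ⌈·⌉ = 1112
j=7: r + 6k = 1297.78 → ⌈·⌉ = 1298
j=8: r + 7k = 1484.03 → ⌈·⌉ = 1485
j=9: r + 8k = 1670.28 → ⌈·⌉ = 1671
j=10: r + 9k = 1856.53 → ⌈·⌉ = 1857
j=11: r + 10k = 2042.78 → ⌈·⌉ = 2043
j=12: r + 11k = 2229.03 → ⌈·⌉ = 2230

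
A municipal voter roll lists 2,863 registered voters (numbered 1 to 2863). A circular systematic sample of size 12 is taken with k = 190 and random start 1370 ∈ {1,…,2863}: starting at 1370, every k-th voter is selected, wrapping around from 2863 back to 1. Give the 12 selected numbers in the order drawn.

Selection 1: 1370
Selection 2: 1370 + 190 = 1560
Selection 3: 1560 + 190 = 1750
Selection 4: 1750 + 190 = 1940
Selection 5: 1940 + 190 = 2130
Selection 6: 2130 + 190 = 2320
Selection 7: 2320 + 190 = 2510
Selection 8: 2510 + 190 = 2700
Selection 9: 2700 + 190 = 2890 → 2890 − 2863 = 27
Selection 10: 27 + 190 = 217
Selection 11: 217 + 190 = 407
Selection 12: 407 + 190 = 597

1370, 1560, 1750, 1940, 2130, 2320, 2510, 2700, 27, 217, 407, 597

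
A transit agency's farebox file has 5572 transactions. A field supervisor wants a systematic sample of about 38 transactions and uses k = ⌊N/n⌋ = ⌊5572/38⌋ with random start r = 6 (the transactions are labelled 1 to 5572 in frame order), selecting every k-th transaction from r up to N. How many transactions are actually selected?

k = ⌊5572/38⌋ = 146
Achieved size = ⌊(5572 − 6)/146⌋ + 1 = ⌊5566/146⌋ + 1 = 38 + 1 = 39
(last selection: 6 + 38×146 = 5554 ≤ 5572; next would be 5700 > 5572)

39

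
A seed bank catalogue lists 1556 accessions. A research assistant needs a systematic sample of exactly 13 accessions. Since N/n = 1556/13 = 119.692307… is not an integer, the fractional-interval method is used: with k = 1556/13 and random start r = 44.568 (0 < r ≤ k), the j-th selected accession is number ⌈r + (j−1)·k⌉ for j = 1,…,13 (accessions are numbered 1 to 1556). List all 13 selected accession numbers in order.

45, 165, 284, 404, 524, 644, 763, 883, 1003, 1122, 1242, 1362, 1481

j=1: r + 0k = 44.568 → ⌈·⌉ = 45
j=2: r + 1k = 164.260307… → ⌈·⌉ = 165
j=3: r + 2k = 283.952615… → ⌈·⌉ = 284
j=4: r + 3k = 403.644923… → ⌈·⌉ = 404
j=5: r + 4k = 523.337230… → ⌈·⌉ = 524
j=6: r + 5k = 643.029538… → ⌈·⌉ = 644
j=7: r + 6k = 762.721846… → ⌈·⌉ = 763
j=8: r + 7k = 882.414153… → ⌈·⌉ = 883
j=9: r + 8k = 1002.106461… → ⌈·⌉ = 1003
j=10: r + 9k = 1121.798769… → ⌈·⌉ = 1122
j=11: r + 10k = 1241.491076… → ⌈·⌉ = 1242
j=12: r + 11k = 1361.183384… → ⌈·⌉ = 1362
j=13: r + 12k = 1480.875692… → ⌈·⌉ = 1481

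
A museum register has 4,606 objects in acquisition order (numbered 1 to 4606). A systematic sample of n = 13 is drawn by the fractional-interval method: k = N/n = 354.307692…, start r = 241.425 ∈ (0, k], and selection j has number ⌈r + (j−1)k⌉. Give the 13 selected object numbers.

242, 596, 951, 1305, 1659, 2013, 2368, 2722, 3076, 3431, 3785, 4139, 4494

j=1: r + 0k = 241.425 → ⌈·⌉ = 242
j=2: r + 1k = 595.732692… → ⌈·⌉ = 596
j=3: r + 2k = 950.040384… → ⌈·⌉ = 951
j=4: r + 3k = 1304.348076… → ⌈·⌉ = 1305
j=5: r + 4k = 1658.655769… → ⌈·⌉ = 1659
j=6: r + 5k = 2012.963461… → ⌈·⌉ = 2013
j=7: r + 6k = 2367.271153… → ⌈·⌉ = 2368
j=8: r + 7k = 2721.578846… → ⌈·⌉ = 2722
j=9: r + 8k = 3075.886538… → ⌈·⌉ = 3076
j=10: r + 9k = 3430.194230… → ⌈·⌉ = 3431
j=11: r + 10k = 3784.501923… → ⌈·⌉ = 3785
j=12: r + 11k = 4138.809615… → ⌈·⌉ = 4139
j=13: r + 12k = 4493.117307… → ⌈·⌉ = 4494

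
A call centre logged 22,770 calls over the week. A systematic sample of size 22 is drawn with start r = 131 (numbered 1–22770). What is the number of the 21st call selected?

k = 22770/22 = 1035
21st selection = r + (21−1)·k = 131 + 20×1035 = 131 + 20700 = 20831

20831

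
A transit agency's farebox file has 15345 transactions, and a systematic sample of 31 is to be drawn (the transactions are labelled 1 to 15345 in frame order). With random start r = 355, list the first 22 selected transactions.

355, 850, 1345, 1840, 2335, 2830, 3325, 3820, 4315, 4810, 5305, 5800, 6295, 6790, 7285, 7780, 8275, 8770, 9265, 9760, 10255, 10750

k = N/n = 15345/31 = 495
transaction 1: 355
transaction 2: 355 + 495 = 850
transaction 3: 850 + 495 = 1345
transaction 4: 1345 + 495 = 1840
transaction 5: 1840 + 495 = 2335
transaction 6: 2335 + 495 = 2830
transaction 7: 2830 + 495 = 3325
transaction 8: 3325 + 495 = 3820
transaction 9: 3820 + 495 = 4315
transaction 10: 4315 + 495 = 4810
transaction 11: 4810 + 495 = 5305
transaction 12: 5305 + 495 = 5800
transaction 13: 5800 + 495 = 6295
transaction 14: 6295 + 495 = 6790
transaction 15: 6790 + 495 = 7285
transaction 16: 7285 + 495 = 7780
transaction 17: 7780 + 495 = 8275
transaction 18: 8275 + 495 = 8770
transaction 19: 8770 + 495 = 9265
transaction 20: 9265 + 495 = 9760
transaction 21: 9760 + 495 = 10255
transaction 22: 10255 + 495 = 10750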